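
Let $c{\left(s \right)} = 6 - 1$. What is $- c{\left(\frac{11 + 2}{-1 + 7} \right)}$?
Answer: $-5$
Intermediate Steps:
$c{\left(s \right)} = 5$ ($c{\left(s \right)} = 6 - 1 = 5$)
$- c{\left(\frac{11 + 2}{-1 + 7} \right)} = \left(-1\right) 5 = -5$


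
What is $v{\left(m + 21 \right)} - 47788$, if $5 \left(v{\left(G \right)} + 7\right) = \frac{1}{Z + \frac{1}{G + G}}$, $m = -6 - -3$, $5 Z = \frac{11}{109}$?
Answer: $- \frac{44971171}{941} \approx -47791.0$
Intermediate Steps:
$Z = \frac{11}{545}$ ($Z = \frac{11 \cdot \frac{1}{109}}{5} = \frac{1}{5} \cdot \frac{11}{109} = \frac{11}{545} \approx 0.020183$)
$m = -3$ ($m = -6 + 3 = -3$)
$v{\left(G \right)} = -7 + \frac{1}{5 \left(\frac{11}{545} + \frac{1}{2 G}\right)}$ ($v{\left(G \right)} = -7 + \frac{1}{5 \left(\frac{11}{545} + \frac{1}{G + G}\right)} = -7 + \frac{1}{5 \left(\frac{11}{545} + \frac{1}{2 G}\right)}$)
$v{\left(m + 21 \right)} - 47788 = \frac{-3815 + 64 \left(-3 + 21\right)}{545 + 22 \left(-3 + 21\right)} - 47788 = \frac{-3815 + 64 \cdot 18}{545 + 22 \cdot 18} - 47788 = \frac{-3815 + 1152}{545 + 396} - 47788 = \frac{1}{941} \left(-2663\right) - 47788 = - \frac{2663}{941} - 47788 = - \frac{44971171}{941}$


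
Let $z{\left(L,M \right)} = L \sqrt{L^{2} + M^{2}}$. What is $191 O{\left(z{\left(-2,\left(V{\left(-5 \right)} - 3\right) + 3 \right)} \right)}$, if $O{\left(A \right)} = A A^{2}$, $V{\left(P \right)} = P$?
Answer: $- 44312 \sqrt{29} \approx -2.3863 \cdot 10^{5}$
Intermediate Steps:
$O{\left(A \right)} = A^{3}$
$191 O{\left(z{\left(-2,\left(V{\left(-5 \right)} - 3\right) + 3 \right)} \right)} = 191 \left(- 2 \sqrt{\left(-2\right)^{2} + \left(\left(-5 - 3\right) + 3\right)^{2}}\right)^{3} = 191 \left(- 2 \sqrt{4 + \left(-8 + 3\right)^{2}}\right)^{3} = 191 \left(- 2 \sqrt{4 + \left(-5\right)^{2}}\right)^{3} = 191 \left(- 2 \sqrt{4 + 25}\right)^{3} = 191 \left(- 2 \sqrt{29}\right)^{3} = 191 \left(- 232 \sqrt{29}\right) = - 44312 \sqrt{29}$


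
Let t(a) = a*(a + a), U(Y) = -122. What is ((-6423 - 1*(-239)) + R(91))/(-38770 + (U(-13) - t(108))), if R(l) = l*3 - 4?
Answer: 1183/12444 ≈ 0.095066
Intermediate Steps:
t(a) = 2*a² (t(a) = a*(2*a) = 2*a²)
R(l) = -4 + 3*l (R(l) = 3*l - 4 = -4 + 3*l)
((-6423 - 1*(-239)) + R(91))/(-38770 + (U(-13) - t(108))) = ((-6423 - 1*(-239)) + (-4 + 3*91))/(-38770 + (-122 - 2*108²)) = ((-6423 + 239) + (-4 + 273))/(-38770 + (-122 - 2*11664)) = (-6184 + 269)/(-38770 + (-122 - 1*23328)) = -5915/(-38770 + (-122 - 23328)) = -5915/(-38770 - 23450) = -5915/(-62220) = -5915*(-1/62220) = 1183/12444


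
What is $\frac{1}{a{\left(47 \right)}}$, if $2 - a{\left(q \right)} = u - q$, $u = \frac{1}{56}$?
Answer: $\frac{56}{2743} \approx 0.020416$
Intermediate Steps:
$u = \frac{1}{56} \approx 0.017857$
$a{\left(q \right)} = \frac{111}{56} + q$ ($a{\left(q \right)} = 2 - \left(\frac{1}{56} - q\right) = 2 + \left(- \frac{1}{56} + q\right) = \frac{111}{56} + q$)
$\frac{1}{a{\left(47 \right)}} = \frac{1}{\frac{111}{56} + 47} = \frac{1}{\frac{2743}{56}} = \frac{56}{2743}$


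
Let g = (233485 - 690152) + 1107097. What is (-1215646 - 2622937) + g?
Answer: -3188153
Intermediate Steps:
g = 650430 (g = -456667 + 1107097 = 650430)
(-1215646 - 2622937) + g = (-1215646 - 2622937) + 650430 = -3838583 + 650430 = -3188153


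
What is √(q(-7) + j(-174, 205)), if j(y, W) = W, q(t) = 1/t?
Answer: √10038/7 ≈ 14.313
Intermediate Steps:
√(q(-7) + j(-174, 205)) = √(1/(-7) + 205) = √(-⅐ + 205) = √(1434/7) = √10038/7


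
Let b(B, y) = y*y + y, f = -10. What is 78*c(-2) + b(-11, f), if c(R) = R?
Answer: -66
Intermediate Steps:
b(B, y) = y + y² (b(B, y) = y² + y = y + y²)
78*c(-2) + b(-11, f) = 78*(-2) - 10*(1 - 10) = -156 - 10*(-9) = -156 + 90 = -66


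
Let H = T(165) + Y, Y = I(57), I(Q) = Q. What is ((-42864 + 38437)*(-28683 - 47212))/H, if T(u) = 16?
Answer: 335987165/73 ≈ 4.6026e+6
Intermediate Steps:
Y = 57
H = 73 (H = 16 + 57 = 73)
((-42864 + 38437)*(-28683 - 47212))/H = ((-42864 + 38437)*(-28683 - 47212))/73 = -4427*(-75895)*(1/73) = 335987165*(1/73) = 335987165/73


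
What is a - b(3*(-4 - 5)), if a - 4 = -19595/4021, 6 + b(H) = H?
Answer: 129182/4021 ≈ 32.127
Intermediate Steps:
b(H) = -6 + H
a = -3511/4021 (a = 4 - 19595/4021 = -3511/4021 ≈ -0.87317)
a - b(3*(-4 - 5)) = -3511/4021 - (-6 + 3*(-4 - 5)) = -3511/4021 - (-6 + 3*(-9)) = -3511/4021 - (-6 - 27) = -3511/4021 - 1*(-33) = -3511/4021 + 33 = 129182/4021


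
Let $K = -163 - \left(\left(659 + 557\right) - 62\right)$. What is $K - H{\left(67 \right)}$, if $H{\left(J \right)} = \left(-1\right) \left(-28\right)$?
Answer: $-1345$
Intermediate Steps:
$H{\left(J \right)} = 28$
$K = -1317$ ($K = -163 - \left(1216 - 62\right) = -163 - 1154 = -1317$)
$K - H{\left(67 \right)} = -1317 - 28 = -1345$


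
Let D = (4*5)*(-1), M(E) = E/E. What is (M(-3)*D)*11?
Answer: -220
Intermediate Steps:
M(E) = 1
D = -20 (D = 20*(-1) = -20)
(M(-3)*D)*11 = (1*(-20))*11 = -20*11 = -220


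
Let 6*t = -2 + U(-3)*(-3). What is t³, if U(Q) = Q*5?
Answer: 79507/216 ≈ 368.09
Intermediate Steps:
U(Q) = 5*Q
t = 43/6 (t = (-2 + (5*(-3))*(-3))/6 = (-2 - 15*(-3))/6 = (-2 + 45)/6 = (⅙)*43 = 43/6 ≈ 7.1667)
t³ = (43/6)³ = 79507/216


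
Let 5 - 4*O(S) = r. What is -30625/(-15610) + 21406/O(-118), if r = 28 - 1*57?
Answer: 19109027/7582 ≈ 2520.3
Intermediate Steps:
r = -29 (r = 28 - 57 = -29)
O(S) = 17/2 (O(S) = 5/4 - ¼*(-29) = 5/4 + 29/4 = 17/2)
-30625/(-15610) + 21406/O(-118) = -30625/(-15610) + 21406/(17/2) = -30625*(-1/15610) + 21406*(2/17) = 875/446 + 42812/17 = 19109027/7582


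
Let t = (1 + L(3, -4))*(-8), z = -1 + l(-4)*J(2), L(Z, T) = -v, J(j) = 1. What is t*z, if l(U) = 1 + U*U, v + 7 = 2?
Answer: -768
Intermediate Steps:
v = -5 (v = -7 + 2 = -5)
L(Z, T) = 5 (L(Z, T) = -1*(-5) = 5)
l(U) = 1 + U²
z = 16 (z = -1 + (1 + (-4)²)*1 = -1 + (1 + 16)*1 = -1 + 17*1 = -1 + 17 = 16)
t = -48 (t = (1 + 5)*(-8) = 6*(-8) = -48)
t*z = -48*16 = -768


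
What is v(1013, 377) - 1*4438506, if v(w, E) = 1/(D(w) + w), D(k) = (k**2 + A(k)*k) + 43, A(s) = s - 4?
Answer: -9096016763051/2049342 ≈ -4.4385e+6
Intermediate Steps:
A(s) = -4 + s
D(k) = 43 + k**2 + k*(-4 + k) (D(k) = (k**2 + (-4 + k)*k) + 43 = (k**2 + k*(-4 + k)) + 43 = 43 + k**2 + k*(-4 + k))
v(w, E) = 1/(43 + w + w**2 + w*(-4 + w)) (v(w, E) = 1/((43 + w**2 + w*(-4 + w)) + w) = 1/(43 + w + w**2 + w*(-4 + w)))
v(1013, 377) - 1*4438506 = 1/(43 - 3*1013 + 2*1013**2) - 1*4438506 = 1/(43 - 3039 + 2*1026169) - 4438506 = 1/(43 - 3039 + 2052338) - 4438506 = 1/2049342 - 4438506 = -9096016763051/2049342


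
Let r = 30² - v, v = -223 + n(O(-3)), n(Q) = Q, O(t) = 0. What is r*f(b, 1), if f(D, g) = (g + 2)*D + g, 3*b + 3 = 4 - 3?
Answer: -1123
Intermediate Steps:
b = -⅔ (b = -1 + (4 - 3)/3 = -1 + (⅓)*1 = -1 + ⅓ = -⅔ ≈ -0.66667)
f(D, g) = g + D*(2 + g) (f(D, g) = (2 + g)*D + g = D*(2 + g) + g = g + D*(2 + g))
v = -223 (v = -223 + 0 = -223)
r = 1123 (r = 30² - 1*(-223) = 900 + 223 = 1123)
r*f(b, 1) = 1123*(1 + 2*(-⅔) - ⅔*1) = 1123*(1 - 4/3 - ⅔) = 1123*(-1) = -1123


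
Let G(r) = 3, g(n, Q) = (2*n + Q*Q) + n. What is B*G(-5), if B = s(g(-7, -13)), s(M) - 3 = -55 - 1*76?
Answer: -384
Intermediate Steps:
g(n, Q) = Q² + 3*n (g(n, Q) = (2*n + Q²) + n = (Q² + 2*n) + n = Q² + 3*n)
s(M) = -128 (s(M) = 3 + (-55 - 1*76) = 3 + (-55 - 76) = 3 - 131 = -128)
B = -128
B*G(-5) = -128*3 = -384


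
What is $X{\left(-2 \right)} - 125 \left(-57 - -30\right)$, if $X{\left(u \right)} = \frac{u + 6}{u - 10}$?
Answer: $\frac{10124}{3} \approx 3374.7$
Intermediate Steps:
$X{\left(u \right)} = \frac{6 + u}{-10 + u}$
$X{\left(-2 \right)} - 125 \left(-57 - -30\right) = \frac{6 - 2}{-10 - 2} - 125 \left(-57 - -30\right) = \frac{1}{-12} \cdot 4 - 125 \left(-57 + 30\right) = \left(- \frac{1}{12}\right) 4 - -3375 = - \frac{1}{3} + 3375 = \frac{10124}{3}$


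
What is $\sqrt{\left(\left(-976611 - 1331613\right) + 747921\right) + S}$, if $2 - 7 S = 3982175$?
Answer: $\frac{i \sqrt{104330058}}{7} \approx 1459.2 i$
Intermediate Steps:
$S = - \frac{3982173}{7}$ ($S = \frac{2}{7} - \frac{3982175}{7} = - \frac{3982173}{7} \approx -5.6888 \cdot 10^{5}$)
$\sqrt{\left(\left(-976611 - 1331613\right) + 747921\right) + S} = \sqrt{\left(\left(-976611 - 1331613\right) + 747921\right) - \frac{3982173}{7}} = \sqrt{\left(-2308224 + 747921\right) - \frac{3982173}{7}} = \sqrt{-1560303 - \frac{3982173}{7}} = \sqrt{- \frac{14904294}{7}} = \frac{i \sqrt{104330058}}{7}$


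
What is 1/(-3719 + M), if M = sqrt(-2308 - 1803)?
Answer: -3719/13835072 - I*sqrt(4111)/13835072 ≈ -0.00026881 - 4.6344e-6*I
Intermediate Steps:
M = I*sqrt(4111) (M = sqrt(-4111) = I*sqrt(4111) ≈ 64.117*I)
1/(-3719 + M) = 1/(-3719 + I*sqrt(4111))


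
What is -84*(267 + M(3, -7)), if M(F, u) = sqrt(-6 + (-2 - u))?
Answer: -22428 - 84*I ≈ -22428.0 - 84.0*I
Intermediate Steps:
M(F, u) = sqrt(-8 - u)
-84*(267 + M(3, -7)) = -84*(267 + sqrt(-8 - 1*(-7))) = -84*(267 + sqrt(-8 + 7)) = -84*(267 + sqrt(-1)) = -84*(267 + I) = -22428 - 84*I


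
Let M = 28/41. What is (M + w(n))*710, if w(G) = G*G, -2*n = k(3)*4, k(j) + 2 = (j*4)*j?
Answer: 134624520/41 ≈ 3.2835e+6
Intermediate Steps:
k(j) = -2 + 4*j**2 (k(j) = -2 + (j*4)*j = -2 + (4*j)*j = -2 + 4*j**2)
M = 28/41 (M = 28*(1/41) = 28/41 ≈ 0.68293)
n = -68 (n = -(-2 + 4*3**2)*4/2 = -(-2 + 4*9)*4/2 = -(-2 + 36)*4/2 = -17*4 = -1/2*136 = -68)
w(G) = G**2
(M + w(n))*710 = (28/41 + (-68)**2)*710 = (28/41 + 4624)*710 = (189612/41)*710 = 134624520/41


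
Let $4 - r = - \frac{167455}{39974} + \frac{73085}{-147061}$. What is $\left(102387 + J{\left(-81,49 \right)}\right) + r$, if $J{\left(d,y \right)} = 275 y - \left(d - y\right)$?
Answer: $\frac{681923537157889}{5878616414} \approx 1.16 \cdot 10^{5}$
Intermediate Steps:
$r = \frac{51062065201}{5878616414}$ ($r = 4 - \left(- \frac{167455}{39974} + \frac{73085}{-147061}\right) = 4 - \left(\left(-167455\right) \frac{1}{39974} + 73085 \left(- \frac{1}{147061}\right)\right) = 4 - \left(- \frac{167455}{39974} - \frac{73085}{147061}\right) = 4 - - \frac{27547599545}{5878616414} = 4 + \frac{27547599545}{5878616414} = \frac{51062065201}{5878616414} \approx 8.6861$)
$J{\left(d,y \right)} = - d + 276 y$
$\left(102387 + J{\left(-81,49 \right)}\right) + r = \left(102387 + \left(\left(-1\right) \left(-81\right) + 276 \cdot 49\right)\right) + \frac{51062065201}{5878616414} = \left(102387 + \left(81 + 13524\right)\right) + \frac{51062065201}{5878616414} = \left(102387 + 13605\right) + \frac{51062065201}{5878616414} = 115992 + \frac{51062065201}{5878616414} = \frac{681923537157889}{5878616414}$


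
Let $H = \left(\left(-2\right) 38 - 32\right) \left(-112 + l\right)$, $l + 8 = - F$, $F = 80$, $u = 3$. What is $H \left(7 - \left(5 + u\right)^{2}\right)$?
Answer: $-1231200$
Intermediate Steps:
$l = -88$ ($l = -8 - 80 = -88$)
$H = 21600$ ($H = \left(\left(-2\right) 38 - 32\right) \left(-112 - 88\right) = \left(-76 - 32\right) \left(-200\right) = \left(-108\right) \left(-200\right) = 21600$)
$H \left(7 - \left(5 + u\right)^{2}\right) = 21600 \left(7 - \left(5 + 3\right)^{2}\right) = 21600 \left(7 - 8^{2}\right) = 21600 \left(7 - 64\right) = 21600 \left(-57\right) = -1231200$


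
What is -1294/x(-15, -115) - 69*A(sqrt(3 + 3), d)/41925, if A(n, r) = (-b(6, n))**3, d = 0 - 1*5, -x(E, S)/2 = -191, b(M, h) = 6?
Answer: -8092937/2669225 ≈ -3.0319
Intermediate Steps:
x(E, S) = 382 (x(E, S) = -2*(-191) = 382)
d = -5 (d = 0 - 5 = -5)
A(n, r) = -216 (A(n, r) = (-1*6)**3 = (-6)**3 = -216)
-1294/x(-15, -115) - 69*A(sqrt(3 + 3), d)/41925 = -1294/382 - 69*(-216)/41925 = -1294*1/382 + 14904*(1/41925) = -647/191 + 4968/13975 = -8092937/2669225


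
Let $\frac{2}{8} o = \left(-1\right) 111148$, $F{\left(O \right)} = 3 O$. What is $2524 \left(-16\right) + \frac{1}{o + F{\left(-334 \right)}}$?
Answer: $- \frac{17994868097}{445594} \approx -40384.0$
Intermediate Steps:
$o = -444592$ ($o = 4 \left(\left(-1\right) 111148\right) = 4 \left(-111148\right) = -444592$)
$2524 \left(-16\right) + \frac{1}{o + F{\left(-334 \right)}} = 2524 \left(-16\right) + \frac{1}{-444592 + 3 \left(-334\right)} = -40384 + \frac{1}{-444592 - 1002} = -40384 + \frac{1}{-445594} = -40384 - \frac{1}{445594} = - \frac{17994868097}{445594}$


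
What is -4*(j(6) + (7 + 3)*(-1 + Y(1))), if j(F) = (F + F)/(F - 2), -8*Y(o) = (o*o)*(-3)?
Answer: 13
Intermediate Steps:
Y(o) = 3*o²/8 (Y(o) = -o*o*(-3)/8 = -o²*(-3)/8 = -(-3)*o²/8 = 3*o²/8)
j(F) = 2*F/(-2 + F) (j(F) = (2*F)/(-2 + F) = 2*F/(-2 + F))
-4*(j(6) + (7 + 3)*(-1 + Y(1))) = -4*(2*6/(-2 + 6) + (7 + 3)*(-1 + (3/8)*1²)) = -4*(2*6/4 + 10*(-1 + (3/8)*1)) = -4*(2*6*(¼) + 10*(-1 + 3/8)) = -4*(3 + 10*(-5/8)) = -4*(3 - 25/4) = -4*(-13/4) = 13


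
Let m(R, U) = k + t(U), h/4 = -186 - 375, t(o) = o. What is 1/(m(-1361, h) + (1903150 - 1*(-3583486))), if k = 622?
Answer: 1/5485014 ≈ 1.8232e-7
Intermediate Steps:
h = -2244 (h = 4*(-186 - 375) = 4*(-561) = -2244)
m(R, U) = 622 + U
1/(m(-1361, h) + (1903150 - 1*(-3583486))) = 1/((622 - 2244) + (1903150 - 1*(-3583486))) = 1/(-1622 + (1903150 + 3583486)) = 1/(-1622 + 5486636) = 1/5485014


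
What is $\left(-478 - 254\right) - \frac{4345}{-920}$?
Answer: $- \frac{133819}{184} \approx -727.28$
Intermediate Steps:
$\left(-478 - 254\right) - \frac{4345}{-920} = \left(-478 - 254\right) - 4345 \left(- \frac{1}{920}\right) = -732 - - \frac{869}{184} = -732 + \frac{869}{184} = - \frac{133819}{184}$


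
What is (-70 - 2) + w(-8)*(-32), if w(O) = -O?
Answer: -328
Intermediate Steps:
(-70 - 2) + w(-8)*(-32) = (-70 - 2) - 1*(-8)*(-32) = -72 + 8*(-32) = -72 - 256 = -328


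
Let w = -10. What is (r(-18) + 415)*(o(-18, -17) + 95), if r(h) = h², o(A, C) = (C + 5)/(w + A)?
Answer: 493652/7 ≈ 70522.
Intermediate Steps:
o(A, C) = (5 + C)/(-10 + A) (o(A, C) = (C + 5)/(-10 + A) = (5 + C)/(-10 + A))
(r(-18) + 415)*(o(-18, -17) + 95) = ((-18)² + 415)*((5 - 17)/(-10 - 18) + 95) = (324 + 415)*(-12/(-28) + 95) = 739*(-1/28*(-12) + 95) = 739*(3/7 + 95) = 739*(668/7) = 493652/7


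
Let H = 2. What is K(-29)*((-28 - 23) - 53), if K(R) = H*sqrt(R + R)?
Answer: -208*I*sqrt(58) ≈ -1584.1*I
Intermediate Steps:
K(R) = 2*sqrt(2)*sqrt(R) (K(R) = 2*sqrt(R + R) = 2*sqrt(2*R) = 2*(sqrt(2)*sqrt(R)) = 2*sqrt(2)*sqrt(R))
K(-29)*((-28 - 23) - 53) = (2*sqrt(2)*sqrt(-29))*((-28 - 23) - 53) = (2*sqrt(2)*(I*sqrt(29)))*(-51 - 53) = (2*I*sqrt(58))*(-104) = -208*I*sqrt(58)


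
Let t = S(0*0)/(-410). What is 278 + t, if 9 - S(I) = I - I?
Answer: 113971/410 ≈ 277.98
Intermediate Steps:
S(I) = 9 (S(I) = 9 - (I - I) = 9 - 1*0 = 9 + 0 = 9)
t = -9/410 (t = 9/(-410) = 9*(-1/410) = -9/410 ≈ -0.021951)
278 + t = 278 - 9/410 = 113971/410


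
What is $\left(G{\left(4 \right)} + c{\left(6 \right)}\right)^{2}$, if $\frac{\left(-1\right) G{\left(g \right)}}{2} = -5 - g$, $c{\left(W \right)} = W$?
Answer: $576$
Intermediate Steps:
$G{\left(g \right)} = 10 + 2 g$ ($G{\left(g \right)} = - 2 \left(-5 - g\right) = 10 + 2 g$)
$\left(G{\left(4 \right)} + c{\left(6 \right)}\right)^{2} = \left(\left(10 + 2 \cdot 4\right) + 6\right)^{2} = \left(\left(10 + 8\right) + 6\right)^{2} = \left(18 + 6\right)^{2} = 24^{2} = 576$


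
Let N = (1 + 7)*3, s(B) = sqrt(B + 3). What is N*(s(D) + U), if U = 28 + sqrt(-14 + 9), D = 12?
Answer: 672 + 24*sqrt(15) + 24*I*sqrt(5) ≈ 764.95 + 53.666*I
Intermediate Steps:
s(B) = sqrt(3 + B)
N = 24 (N = 8*3 = 24)
U = 28 + I*sqrt(5) (U = 28 + sqrt(-5) = 28 + I*sqrt(5) ≈ 28.0 + 2.2361*I)
N*(s(D) + U) = 24*(sqrt(3 + 12) + (28 + I*sqrt(5))) = 24*(sqrt(15) + (28 + I*sqrt(5))) = 24*(28 + sqrt(15) + I*sqrt(5)) = 672 + 24*sqrt(15) + 24*I*sqrt(5)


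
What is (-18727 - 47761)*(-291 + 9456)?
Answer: -609362520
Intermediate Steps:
(-18727 - 47761)*(-291 + 9456) = -66488*9165 = -609362520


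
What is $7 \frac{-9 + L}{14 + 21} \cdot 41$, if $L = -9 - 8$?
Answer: $- \frac{1066}{5} \approx -213.2$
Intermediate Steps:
$L = -17$ ($L = -9 - 8 = -17$)
$7 \frac{-9 + L}{14 + 21} \cdot 41 = 7 \frac{-9 - 17}{14 + 21} \cdot 41 = 7 \left(- \frac{26}{35}\right) 41 = \left(- \frac{26}{5}\right) 41 = - \frac{1066}{5}$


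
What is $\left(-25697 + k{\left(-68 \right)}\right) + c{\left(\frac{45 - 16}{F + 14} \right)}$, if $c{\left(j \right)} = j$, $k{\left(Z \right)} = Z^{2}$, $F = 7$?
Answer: $- \frac{442504}{21} \approx -21072.0$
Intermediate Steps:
$\left(-25697 + k{\left(-68 \right)}\right) + c{\left(\frac{45 - 16}{F + 14} \right)} = \left(-25697 + \left(-68\right)^{2}\right) + \frac{45 - 16}{7 + 14} = \left(-25697 + 4624\right) + \frac{29}{21} = -21073 + 29 \cdot \frac{1}{21} = -21073 + \frac{29}{21} = - \frac{442504}{21}$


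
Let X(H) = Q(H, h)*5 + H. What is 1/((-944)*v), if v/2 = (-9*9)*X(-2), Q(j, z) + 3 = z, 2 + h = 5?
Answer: -1/305856 ≈ -3.2695e-6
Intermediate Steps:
h = 3 (h = -2 + 5 = 3)
Q(j, z) = -3 + z
X(H) = H (X(H) = (-3 + 3)*5 + H = 0*5 + H = 0 + H = H)
v = 324 (v = 2*(-9*9*(-2)) = 2*(-81*(-2)) = 2*162 = 324)
1/((-944)*v) = 1/(-944*324) = -1/944*1/324 = -1/305856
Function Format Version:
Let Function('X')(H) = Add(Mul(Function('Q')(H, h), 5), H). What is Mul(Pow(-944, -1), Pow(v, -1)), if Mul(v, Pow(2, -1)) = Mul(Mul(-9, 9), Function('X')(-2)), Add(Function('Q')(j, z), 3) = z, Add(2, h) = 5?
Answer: Rational(-1, 305856) ≈ -3.2695e-6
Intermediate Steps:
h = 3 (h = Add(-2, 5) = 3)
Function('Q')(j, z) = Add(-3, z)
Function('X')(H) = H (Function('X')(H) = Add(Mul(Add(-3, 3), 5), H) = Add(Mul(0, 5), H) = Add(0, H) = H)
v = 324 (v = Mul(2, Mul(Mul(-9, 9), -2)) = Mul(2, Mul(-81, -2)) = Mul(2, 162) = 324)
Mul(Pow(-944, -1), Pow(v, -1)) = Mul(Pow(-944, -1), Pow(324, -1)) = Mul(Rational(-1, 944), Rational(1, 324)) = Rational(-1, 305856)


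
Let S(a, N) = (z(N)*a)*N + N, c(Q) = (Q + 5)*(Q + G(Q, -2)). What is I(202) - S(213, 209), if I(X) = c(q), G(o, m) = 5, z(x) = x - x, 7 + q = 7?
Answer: -184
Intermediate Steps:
q = 0 (q = -7 + 7 = 0)
z(x) = 0
c(Q) = (5 + Q)² (c(Q) = (Q + 5)*(Q + 5) = (5 + Q)*(5 + Q) = (5 + Q)²)
I(X) = 25 (I(X) = 25 + 0² + 10*0 = 25 + 0 + 0 = 25)
S(a, N) = N (S(a, N) = (0*a)*N + N = 0*N + N = 0 + N = N)
I(202) - S(213, 209) = 25 - 1*209 = 25 - 209 = -184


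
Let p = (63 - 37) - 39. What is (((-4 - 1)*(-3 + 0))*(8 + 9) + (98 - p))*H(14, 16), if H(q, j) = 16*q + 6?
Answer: 84180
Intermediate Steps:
p = -13 (p = 26 - 39 = -13)
H(q, j) = 6 + 16*q
(((-4 - 1)*(-3 + 0))*(8 + 9) + (98 - p))*H(14, 16) = (((-4 - 1)*(-3 + 0))*(8 + 9) + (98 - 1*(-13)))*(6 + 16*14) = (-5*(-3)*17 + (98 + 13))*(6 + 224) = (15*17 + 111)*230 = (255 + 111)*230 = 366*230 = 84180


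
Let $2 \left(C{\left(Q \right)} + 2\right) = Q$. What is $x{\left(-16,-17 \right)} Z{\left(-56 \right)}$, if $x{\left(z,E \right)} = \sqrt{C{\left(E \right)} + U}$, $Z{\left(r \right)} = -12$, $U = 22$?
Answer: $- 6 \sqrt{46} \approx -40.694$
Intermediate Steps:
$C{\left(Q \right)} = -2 + \frac{Q}{2}$
$x{\left(z,E \right)} = \sqrt{20 + \frac{E}{2}}$ ($x{\left(z,E \right)} = \sqrt{\left(-2 + \frac{E}{2}\right) + 22} = \sqrt{20 + \frac{E}{2}}$)
$x{\left(-16,-17 \right)} Z{\left(-56 \right)} = \frac{\sqrt{80 + 2 \left(-17\right)}}{2} \left(-12\right) = \frac{\sqrt{80 - 34}}{2} \left(-12\right) = \frac{\sqrt{46}}{2} \left(-12\right) = - 6 \sqrt{46}$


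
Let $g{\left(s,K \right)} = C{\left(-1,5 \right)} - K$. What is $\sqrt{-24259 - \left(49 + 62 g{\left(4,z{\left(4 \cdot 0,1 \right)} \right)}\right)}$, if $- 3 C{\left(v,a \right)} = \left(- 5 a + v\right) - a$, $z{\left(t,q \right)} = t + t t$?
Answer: $\frac{i \sqrt{224538}}{3} \approx 157.95 i$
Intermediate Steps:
$z{\left(t,q \right)} = t + t^{2}$
$C{\left(v,a \right)} = 2 a - \frac{v}{3}$ ($C{\left(v,a \right)} = - \frac{\left(- 5 a + v\right) - a}{3} = - \frac{\left(v - 5 a\right) - a}{3} = - \frac{v - 6 a}{3} = 2 a - \frac{v}{3}$)
$g{\left(s,K \right)} = \frac{31}{3} - K$ ($g{\left(s,K \right)} = \left(2 \cdot 5 - - \frac{1}{3}\right) - K = \left(10 + \frac{1}{3}\right) - K = \frac{31}{3} - K$)
$\sqrt{-24259 - \left(49 + 62 g{\left(4,z{\left(4 \cdot 0,1 \right)} \right)}\right)} = \sqrt{-24259 - \left(49 + 62 \left(\frac{31}{3} - 4 \cdot 0 \left(1 + 4 \cdot 0\right)\right)\right)} = \sqrt{-24259 - \left(49 + 62 \left(\frac{31}{3} - 0 \left(1 + 0\right)\right)\right)} = \sqrt{-24259 - \left(49 + 62 \left(\frac{31}{3} - 0 \cdot 1\right)\right)} = \sqrt{-24259 - \left(49 + 62 \left(\frac{31}{3} - 0\right)\right)} = \sqrt{-24259 - \left(49 + 62 \left(\frac{31}{3} + 0\right)\right)} = \sqrt{-24259 - \frac{2069}{3}} = \sqrt{- \frac{74846}{3}} = \frac{i \sqrt{224538}}{3}$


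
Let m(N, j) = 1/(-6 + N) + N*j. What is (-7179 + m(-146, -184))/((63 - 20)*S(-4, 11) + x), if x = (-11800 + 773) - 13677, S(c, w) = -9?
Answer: -2992119/3813832 ≈ -0.78454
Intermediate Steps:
x = -24704 (x = -11027 - 13677 = -24704)
(-7179 + m(-146, -184))/((63 - 20)*S(-4, 11) + x) = (-7179 + (1 - 184*(-146)² - 6*(-146)*(-184))/(-6 - 146))/((63 - 20)*(-9) - 24704) = (-7179 + (1 - 184*21316 - 161184)/(-152))/(43*(-9) - 24704) = (-7179 - (1 - 3922144 - 161184)/152)/(-387 - 24704) = (-7179 - 1/152*(-4083327))/(-25091) = (-7179 + 4083327/152)*(-1/25091) = (2992119/152)*(-1/25091) = -2992119/3813832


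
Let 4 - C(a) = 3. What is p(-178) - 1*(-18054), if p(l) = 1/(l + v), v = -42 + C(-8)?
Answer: 3953825/219 ≈ 18054.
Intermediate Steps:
C(a) = 1 (C(a) = 4 - 1*3 = 4 - 3 = 1)
v = -41 (v = -42 + 1 = -41)
p(l) = 1/(-41 + l) (p(l) = 1/(l - 41) = 1/(-41 + l))
p(-178) - 1*(-18054) = 1/(-41 - 178) - 1*(-18054) = 1/(-219) + 18054 = -1/219 + 18054 = 3953825/219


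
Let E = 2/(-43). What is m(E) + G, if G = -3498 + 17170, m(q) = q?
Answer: 587894/43 ≈ 13672.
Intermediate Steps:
E = -2/43 (E = 2*(-1/43) = -2/43 ≈ -0.046512)
G = 13672
m(E) + G = -2/43 + 13672 = 587894/43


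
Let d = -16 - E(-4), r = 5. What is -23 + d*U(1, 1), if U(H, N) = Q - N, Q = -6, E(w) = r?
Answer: 124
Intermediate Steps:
E(w) = 5
U(H, N) = -6 - N
d = -21 (d = -16 - 1*5 = -16 - 5 = -21)
-23 + d*U(1, 1) = -23 - 21*(-6 - 1*1) = -23 - 21*(-6 - 1) = -23 - 21*(-7) = -23 + 147 = 124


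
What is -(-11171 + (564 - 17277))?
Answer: 27884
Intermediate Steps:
-(-11171 + (564 - 17277)) = -(-11171 - 16713) = -1*(-27884) = 27884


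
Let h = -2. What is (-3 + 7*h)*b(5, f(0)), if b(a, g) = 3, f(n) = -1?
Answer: -51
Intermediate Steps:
(-3 + 7*h)*b(5, f(0)) = (-3 + 7*(-2))*3 = (-3 - 14)*3 = -17*3 = -51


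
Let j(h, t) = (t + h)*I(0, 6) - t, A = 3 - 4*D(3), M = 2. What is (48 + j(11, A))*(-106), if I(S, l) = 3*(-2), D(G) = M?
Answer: -1802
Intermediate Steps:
D(G) = 2
I(S, l) = -6
A = -5 (A = 3 - 4*2 = 3 - 8 = -5)
j(h, t) = -7*t - 6*h (j(h, t) = (t + h)*(-6) - t = (h + t)*(-6) - t = (-6*h - 6*t) - t = -7*t - 6*h)
(48 + j(11, A))*(-106) = (48 + (-7*(-5) - 6*11))*(-106) = (48 + (35 - 66))*(-106) = (48 - 31)*(-106) = 17*(-106) = -1802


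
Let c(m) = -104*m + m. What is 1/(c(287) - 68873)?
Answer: -1/98434 ≈ -1.0159e-5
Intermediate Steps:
c(m) = -103*m
1/(c(287) - 68873) = 1/(-103*287 - 68873) = 1/(-29561 - 68873) = 1/(-98434) = -1/98434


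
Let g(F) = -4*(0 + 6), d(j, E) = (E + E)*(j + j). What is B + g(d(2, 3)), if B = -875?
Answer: -899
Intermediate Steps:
d(j, E) = 4*E*j (d(j, E) = (2*E)*(2*j) = 4*E*j)
g(F) = -24 (g(F) = -4*6 = -24)
B + g(d(2, 3)) = -875 - 24 = -899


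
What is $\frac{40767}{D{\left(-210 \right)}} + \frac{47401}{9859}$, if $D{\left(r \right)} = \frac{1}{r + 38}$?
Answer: $- \frac{69130511315}{9859} \approx -7.0119 \cdot 10^{6}$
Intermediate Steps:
$D{\left(r \right)} = \frac{1}{38 + r}$
$\frac{40767}{D{\left(-210 \right)}} + \frac{47401}{9859} = \frac{40767}{\frac{1}{38 - 210}} + \frac{47401}{9859} = \frac{40767}{\frac{1}{-172}} + 47401 \cdot \frac{1}{9859} = \frac{40767}{- \frac{1}{172}} + \frac{47401}{9859} = 40767 \left(-172\right) + \frac{47401}{9859} = -7011924 + \frac{47401}{9859} = - \frac{69130511315}{9859}$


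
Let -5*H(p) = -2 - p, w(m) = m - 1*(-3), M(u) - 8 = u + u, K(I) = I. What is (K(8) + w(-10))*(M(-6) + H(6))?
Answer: -12/5 ≈ -2.4000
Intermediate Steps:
M(u) = 8 + 2*u (M(u) = 8 + (u + u) = 8 + 2*u)
w(m) = 3 + m (w(m) = m + 3 = 3 + m)
H(p) = ⅖ + p/5 (H(p) = -(-2 - p)/5 = ⅖ + p/5)
(K(8) + w(-10))*(M(-6) + H(6)) = (8 + (3 - 10))*((8 + 2*(-6)) + (⅖ + (⅕)*6)) = (8 - 7)*((8 - 12) + (⅖ + 6/5)) = 1*(-4 + 8/5) = 1*(-12/5) = -12/5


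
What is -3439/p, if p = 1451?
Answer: -3439/1451 ≈ -2.3701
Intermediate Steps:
-3439/p = -3439/1451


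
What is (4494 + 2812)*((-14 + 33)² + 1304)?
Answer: 12164490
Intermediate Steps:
(4494 + 2812)*((-14 + 33)² + 1304) = 7306*(19² + 1304) = 7306*(361 + 1304) = 7306*1665 = 12164490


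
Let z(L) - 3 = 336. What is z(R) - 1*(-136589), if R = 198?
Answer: 136928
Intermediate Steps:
z(L) = 339 (z(L) = 3 + 336 = 339)
z(R) - 1*(-136589) = 339 - 1*(-136589) = 339 + 136589 = 136928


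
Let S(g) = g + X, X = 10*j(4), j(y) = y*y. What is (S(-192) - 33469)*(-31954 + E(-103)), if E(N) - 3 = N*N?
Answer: 714978342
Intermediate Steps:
E(N) = 3 + N**2 (E(N) = 3 + N*N = 3 + N**2)
j(y) = y**2
X = 160 (X = 10*4**2 = 10*16 = 160)
S(g) = 160 + g (S(g) = g + 160 = 160 + g)
(S(-192) - 33469)*(-31954 + E(-103)) = ((160 - 192) - 33469)*(-31954 + (3 + (-103)**2)) = (-32 - 33469)*(-31954 + (3 + 10609)) = -33501*(-31954 + 10612) = -33501*(-21342) = 714978342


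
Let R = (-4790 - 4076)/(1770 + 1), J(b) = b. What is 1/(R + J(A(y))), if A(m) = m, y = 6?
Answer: 161/160 ≈ 1.0063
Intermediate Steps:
R = -806/161 (R = -8866/1771 = -8866*1/1771 = -806/161 ≈ -5.0062)
1/(R + J(A(y))) = 1/(-806/161 + 6) = 1/(160/161) = 161/160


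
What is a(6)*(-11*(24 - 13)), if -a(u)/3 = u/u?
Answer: 363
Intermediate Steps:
a(u) = -3 (a(u) = -3*u/u = -3*1 = -3)
a(6)*(-11*(24 - 13)) = -(-33)*(24 - 13) = -(-33)*11 = -3*(-121) = 363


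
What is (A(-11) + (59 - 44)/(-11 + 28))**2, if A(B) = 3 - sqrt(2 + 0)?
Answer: 4934/289 - 132*sqrt(2)/17 ≈ 6.0917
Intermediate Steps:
A(B) = 3 - sqrt(2)
(A(-11) + (59 - 44)/(-11 + 28))**2 = ((3 - sqrt(2)) + (59 - 44)/(-11 + 28))**2 = ((3 - sqrt(2)) + 15/17)**2 = (66/17 - sqrt(2))**2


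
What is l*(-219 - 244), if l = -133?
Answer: 61579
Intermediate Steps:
l*(-219 - 244) = -133*(-219 - 244) = -133*(-463) = 61579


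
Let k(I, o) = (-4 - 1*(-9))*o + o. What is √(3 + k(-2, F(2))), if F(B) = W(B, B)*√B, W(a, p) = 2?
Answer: √(3 + 12*√2) ≈ 4.4688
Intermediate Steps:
F(B) = 2*√B
k(I, o) = 6*o (k(I, o) = (-4 + 9)*o + o = 5*o + o = 6*o)
√(3 + k(-2, F(2))) = √(3 + 6*(2*√2)) = √(3 + 12*√2)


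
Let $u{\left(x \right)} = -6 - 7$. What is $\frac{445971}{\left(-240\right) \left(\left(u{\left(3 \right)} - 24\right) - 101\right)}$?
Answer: $\frac{148657}{11040} \approx 13.465$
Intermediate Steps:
$u{\left(x \right)} = -13$ ($u{\left(x \right)} = -6 - 7 = -13$)
$\frac{445971}{\left(-240\right) \left(\left(u{\left(3 \right)} - 24\right) - 101\right)} = \frac{445971}{\left(-240\right) \left(\left(-13 - 24\right) - 101\right)} = \frac{445971}{\left(-240\right) \left(-37 - 101\right)} = \frac{445971}{\left(-240\right) \left(-138\right)} = \frac{445971}{33120} = 445971 \cdot \frac{1}{33120} = \frac{148657}{11040}$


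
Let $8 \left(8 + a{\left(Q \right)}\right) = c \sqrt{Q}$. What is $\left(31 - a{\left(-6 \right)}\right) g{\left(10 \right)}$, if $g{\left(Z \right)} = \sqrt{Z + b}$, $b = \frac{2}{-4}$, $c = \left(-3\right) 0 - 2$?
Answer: $\frac{\sqrt{38} \left(156 + i \sqrt{6}\right)}{8} \approx 120.21 + 1.8875 i$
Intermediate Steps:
$c = -2$ ($c = 0 - 2 = -2$)
$b = - \frac{1}{2}$ ($b = 2 \left(- \frac{1}{4}\right) = - \frac{1}{2} \approx -0.5$)
$g{\left(Z \right)} = \sqrt{- \frac{1}{2} + Z}$ ($g{\left(Z \right)} = \sqrt{Z - \frac{1}{2}} = \sqrt{- \frac{1}{2} + Z}$)
$a{\left(Q \right)} = -8 - \frac{\sqrt{Q}}{4}$ ($a{\left(Q \right)} = -8 + \frac{\left(-2\right) \sqrt{Q}}{8} = -8 - \frac{\sqrt{Q}}{4}$)
$\left(31 - a{\left(-6 \right)}\right) g{\left(10 \right)} = \left(31 - \left(-8 - \frac{\sqrt{-6}}{4}\right)\right) \frac{\sqrt{-2 + 4 \cdot 10}}{2} = \left(31 - \left(-8 - \frac{i \sqrt{6}}{4}\right)\right) \frac{\sqrt{-2 + 40}}{2} = \left(31 - \left(-8 - \frac{i \sqrt{6}}{4}\right)\right) \frac{\sqrt{38}}{2} = \left(31 + \left(8 + \frac{i \sqrt{6}}{4}\right)\right) \frac{\sqrt{38}}{2} = \left(39 + \frac{i \sqrt{6}}{4}\right) \frac{\sqrt{38}}{2} = \frac{\sqrt{38} \left(39 + \frac{i \sqrt{6}}{4}\right)}{2}$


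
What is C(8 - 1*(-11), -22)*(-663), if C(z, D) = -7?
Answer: 4641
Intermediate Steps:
C(8 - 1*(-11), -22)*(-663) = -7*(-663) = 4641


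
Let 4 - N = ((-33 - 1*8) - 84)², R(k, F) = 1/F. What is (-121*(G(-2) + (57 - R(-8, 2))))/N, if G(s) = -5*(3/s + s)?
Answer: 8954/15621 ≈ 0.57320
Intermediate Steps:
G(s) = -15/s - 5*s (G(s) = -5*(s + 3/s) = -15/s - 5*s)
N = -15621 (N = 4 - ((-33 - 1*8) - 84)² = 4 - ((-33 - 8) - 84)² = 4 - (-41 - 84)² = 4 - 1*(-125)² = 4 - 1*15625 = 4 - 15625 = -15621)
(-121*(G(-2) + (57 - R(-8, 2))))/N = -121*((-15/(-2) - 5*(-2)) + (57 - 1/2))/(-15621) = -121*((-15*(-½) + 10) + (57 - 1*½))*(-1/15621) = -121*((15/2 + 10) + (57 - ½))*(-1/15621) = -121*(35/2 + 113/2)*(-1/15621) = -121*74*(-1/15621) = -8954*(-1/15621) = 8954/15621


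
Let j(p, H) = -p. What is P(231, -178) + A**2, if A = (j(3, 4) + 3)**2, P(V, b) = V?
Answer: 231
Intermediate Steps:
A = 0 (A = (-1*3 + 3)**2 = (-3 + 3)**2 = 0**2 = 0)
P(231, -178) + A**2 = 231 + 0**2 = 231 + 0 = 231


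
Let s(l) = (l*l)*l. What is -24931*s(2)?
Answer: -199448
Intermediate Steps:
s(l) = l**3 (s(l) = l**2*l = l**3)
-24931*s(2) = -24931*2**3 = -24931*8 = -199448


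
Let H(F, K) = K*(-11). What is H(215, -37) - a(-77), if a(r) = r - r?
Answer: 407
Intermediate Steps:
a(r) = 0
H(F, K) = -11*K
H(215, -37) - a(-77) = -11*(-37) - 1*0 = 407 + 0 = 407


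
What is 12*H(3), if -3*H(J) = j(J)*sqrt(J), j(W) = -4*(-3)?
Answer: -48*sqrt(3) ≈ -83.138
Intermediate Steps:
j(W) = 12
H(J) = -4*sqrt(J)
12*H(3) = 12*(-4*sqrt(3)) = -48*sqrt(3)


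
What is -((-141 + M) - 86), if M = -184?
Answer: 411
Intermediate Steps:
-((-141 + M) - 86) = -((-141 - 184) - 86) = -(-325 - 86) = -1*(-411) = 411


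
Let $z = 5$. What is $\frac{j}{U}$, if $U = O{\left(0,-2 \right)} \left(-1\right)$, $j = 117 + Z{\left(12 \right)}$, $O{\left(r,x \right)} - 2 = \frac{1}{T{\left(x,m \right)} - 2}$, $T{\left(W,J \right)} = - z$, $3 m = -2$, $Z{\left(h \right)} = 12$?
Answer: $- \frac{903}{13} \approx -69.462$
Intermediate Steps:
$m = - \frac{2}{3}$ ($m = \frac{1}{3} \left(-2\right) = - \frac{2}{3} \approx -0.66667$)
$T{\left(W,J \right)} = -5$ ($T{\left(W,J \right)} = \left(-1\right) 5 = -5$)
$O{\left(r,x \right)} = \frac{13}{7}$ ($O{\left(r,x \right)} = 2 + \frac{1}{-5 - 2} = 2 + \frac{1}{-7} = 2 - \frac{1}{7} = \frac{13}{7}$)
$j = 129$ ($j = 117 + 12 = 129$)
$U = - \frac{13}{7}$ ($U = \frac{13}{7} \left(-1\right) = - \frac{13}{7} \approx -1.8571$)
$\frac{j}{U} = \frac{1}{- \frac{13}{7}} \cdot 129 = \left(- \frac{7}{13}\right) 129 = - \frac{903}{13}$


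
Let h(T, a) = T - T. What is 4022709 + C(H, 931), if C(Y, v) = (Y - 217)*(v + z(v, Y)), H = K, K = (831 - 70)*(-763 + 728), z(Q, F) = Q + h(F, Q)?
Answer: -45975715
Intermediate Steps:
h(T, a) = 0
z(Q, F) = Q (z(Q, F) = Q + 0 = Q)
K = -26635 (K = 761*(-35) = -26635)
H = -26635
C(Y, v) = 2*v*(-217 + Y) (C(Y, v) = (Y - 217)*(v + v) = (-217 + Y)*(2*v) = 2*v*(-217 + Y))
4022709 + C(H, 931) = 4022709 + 2*931*(-217 - 26635) = 4022709 + 2*931*(-26852) = 4022709 - 49998424 = -45975715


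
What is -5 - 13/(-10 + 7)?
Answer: -⅔ ≈ -0.66667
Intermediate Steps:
-5 - 13/(-10 + 7) = -5 - 13/(-3) = -5 - ⅓*(-13) = -5 + 13/3 = -⅔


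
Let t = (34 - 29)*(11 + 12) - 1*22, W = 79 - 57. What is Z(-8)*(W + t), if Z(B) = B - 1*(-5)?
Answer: -345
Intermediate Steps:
Z(B) = 5 + B (Z(B) = B + 5 = 5 + B)
W = 22
t = 93 (t = 5*23 - 22 = 115 - 22 = 93)
Z(-8)*(W + t) = (5 - 8)*(22 + 93) = -3*115 = -345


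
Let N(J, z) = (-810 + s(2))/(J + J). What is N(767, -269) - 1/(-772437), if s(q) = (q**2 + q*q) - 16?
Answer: -315925966/592459179 ≈ -0.53325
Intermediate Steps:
s(q) = -16 + 2*q**2 (s(q) = (q**2 + q**2) - 16 = 2*q**2 - 16 = -16 + 2*q**2)
N(J, z) = -409/J (N(J, z) = (-810 + (-16 + 2*2**2))/(J + J) = (-810 + (-16 + 2*4))/((2*J)) = (-810 + (-16 + 8))*(1/(2*J)) = (-810 - 8)*(1/(2*J)) = -409/J)
N(767, -269) - 1/(-772437) = -409/767 - 1/(-772437) = -409*1/767 - 1*(-1/772437) = -409/767 + 1/772437 = -315925966/592459179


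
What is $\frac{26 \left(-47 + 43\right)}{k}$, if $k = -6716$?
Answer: $\frac{26}{1679} \approx 0.015485$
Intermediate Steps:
$\frac{26 \left(-47 + 43\right)}{k} = \frac{26 \left(-47 + 43\right)}{-6716} = 26 \left(-4\right) \left(- \frac{1}{6716}\right) = \left(-104\right) \left(- \frac{1}{6716}\right) = \frac{26}{1679}$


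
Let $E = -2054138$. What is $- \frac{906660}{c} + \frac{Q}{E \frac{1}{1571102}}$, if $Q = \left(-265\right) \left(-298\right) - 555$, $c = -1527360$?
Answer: $- \frac{1568048157224581}{26145068464} \approx -59975.0$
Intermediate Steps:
$Q = 78415$ ($Q = 78970 - 555 = 78415$)
$- \frac{906660}{c} + \frac{Q}{E \frac{1}{1571102}} = - \frac{906660}{-1527360} + \frac{78415}{\left(-2054138\right) \frac{1}{1571102}} = \left(-906660\right) \left(- \frac{1}{1527360}\right) + \frac{78415}{\left(-2054138\right) \frac{1}{1571102}} = \frac{15111}{25456} + \frac{78415}{- \frac{1027069}{785551}} = \frac{15111}{25456} + 78415 \left(- \frac{785551}{1027069}\right) = \frac{15111}{25456} - \frac{61598981665}{1027069} = - \frac{1568048157224581}{26145068464}$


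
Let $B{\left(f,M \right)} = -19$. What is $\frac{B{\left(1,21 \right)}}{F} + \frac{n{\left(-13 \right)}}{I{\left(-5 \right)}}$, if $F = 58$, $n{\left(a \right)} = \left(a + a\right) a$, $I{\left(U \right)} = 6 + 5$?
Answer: $\frac{19395}{638} \approx 30.4$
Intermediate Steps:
$I{\left(U \right)} = 11$
$n{\left(a \right)} = 2 a^{2}$ ($n{\left(a \right)} = 2 a a = 2 a^{2}$)
$\frac{B{\left(1,21 \right)}}{F} + \frac{n{\left(-13 \right)}}{I{\left(-5 \right)}} = - \frac{19}{58} + \frac{2 \left(-13\right)^{2}}{11} = \left(-19\right) \frac{1}{58} + 2 \cdot 169 \cdot \frac{1}{11} = - \frac{19}{58} + 338 \cdot \frac{1}{11} = - \frac{19}{58} + \frac{338}{11} = \frac{19395}{638}$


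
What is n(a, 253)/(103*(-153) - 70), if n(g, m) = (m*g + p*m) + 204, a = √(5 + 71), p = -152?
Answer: 38252/15829 - 46*√19/1439 ≈ 2.2772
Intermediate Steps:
a = 2*√19 (a = √76 = 2*√19 ≈ 8.7178)
n(g, m) = 204 - 152*m + g*m (n(g, m) = (m*g - 152*m) + 204 = (g*m - 152*m) + 204 = (-152*m + g*m) + 204 = 204 - 152*m + g*m)
n(a, 253)/(103*(-153) - 70) = (204 - 152*253 + (2*√19)*253)/(103*(-153) - 70) = (204 - 38456 + 506*√19)/(-15759 - 70) = (-38252 + 506*√19)/(-15829) = (-38252 + 506*√19)*(-1/15829) = 38252/15829 - 46*√19/1439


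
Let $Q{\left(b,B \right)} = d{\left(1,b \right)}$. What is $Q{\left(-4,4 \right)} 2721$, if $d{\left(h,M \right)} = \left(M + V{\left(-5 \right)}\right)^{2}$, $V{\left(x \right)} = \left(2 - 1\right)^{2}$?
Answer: $24489$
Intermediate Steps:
$V{\left(x \right)} = 1$ ($V{\left(x \right)} = 1^{2} = 1$)
$d{\left(h,M \right)} = \left(1 + M\right)^{2}$ ($d{\left(h,M \right)} = \left(M + 1\right)^{2} = \left(1 + M\right)^{2}$)
$Q{\left(b,B \right)} = \left(1 + b\right)^{2}$
$Q{\left(-4,4 \right)} 2721 = \left(1 - 4\right)^{2} \cdot 2721 = \left(-3\right)^{2} \cdot 2721 = 9 \cdot 2721 = 24489$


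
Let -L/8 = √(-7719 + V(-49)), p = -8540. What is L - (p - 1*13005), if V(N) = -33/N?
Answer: 21545 - 24*I*√42022/7 ≈ 21545.0 - 702.83*I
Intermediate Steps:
L = -24*I*√42022/7 (L = -8*√(-7719 - 33/(-49)) = -8*√(-7719 - 33*(-1/49)) = -8*√(-7719 + 33/49) = -24*I*√42022/7 ≈ -702.83*I)
L - (p - 1*13005) = -24*I*√42022/7 - (-8540 - 1*13005) = -24*I*√42022/7 - (-8540 - 13005) = -24*I*√42022/7 - 1*(-21545) = -24*I*√42022/7 + 21545 = 21545 - 24*I*√42022/7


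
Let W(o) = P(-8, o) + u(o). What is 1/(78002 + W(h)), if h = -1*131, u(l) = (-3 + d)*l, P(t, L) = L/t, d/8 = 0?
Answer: 8/627291 ≈ 1.2753e-5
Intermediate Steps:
d = 0 (d = 8*0 = 0)
u(l) = -3*l (u(l) = (-3 + 0)*l = -3*l)
h = -131
W(o) = -25*o/8 (W(o) = o/(-8) - 3*o = o*(-⅛) - 3*o = -o/8 - 3*o = -25*o/8)
1/(78002 + W(h)) = 1/(78002 - 25/8*(-131)) = 1/(78002 + 3275/8) = 1/(627291/8) = 8/627291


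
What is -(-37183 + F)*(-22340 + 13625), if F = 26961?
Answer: -89084730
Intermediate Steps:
-(-37183 + F)*(-22340 + 13625) = -(-37183 + 26961)*(-22340 + 13625) = -(-10222)*(-8715) = -1*89084730 = -89084730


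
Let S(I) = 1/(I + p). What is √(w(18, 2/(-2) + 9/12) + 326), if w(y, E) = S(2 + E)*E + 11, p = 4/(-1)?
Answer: √3034/3 ≈ 18.361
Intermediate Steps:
p = -4 (p = 4*(-1) = -4)
S(I) = 1/(-4 + I) (S(I) = 1/(I - 4) = 1/(-4 + I))
w(y, E) = 11 + E/(-2 + E) (w(y, E) = E/(-4 + (2 + E)) + 11 = E/(-2 + E) + 11 = 11 + E/(-2 + E))
√(w(18, 2/(-2) + 9/12) + 326) = √(2*(-11 + 6*(2/(-2) + 9/12))/(-2 + (2/(-2) + 9/12)) + 326) = √(2*(-11 + 6*(2*(-½) + 9*(1/12)))/(-2 + (2*(-½) + 9*(1/12))) + 326) = √(2*(-11 + 6*(-1 + ¾))/(-2 + (-1 + ¾)) + 326) = √(2*(-11 + 6*(-¼))/(-2 - ¼) + 326) = √(2*(-11 - 3/2)/(-9/4) + 326) = √(2*(-4/9)*(-25/2) + 326) = √(100/9 + 326) = √(3034/9) = √3034/3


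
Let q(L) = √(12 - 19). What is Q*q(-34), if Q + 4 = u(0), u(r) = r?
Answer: -4*I*√7 ≈ -10.583*I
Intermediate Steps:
q(L) = I*√7 (q(L) = √(-7) = I*√7)
Q = -4 (Q = -4 + 0 = -4)
Q*q(-34) = -4*I*√7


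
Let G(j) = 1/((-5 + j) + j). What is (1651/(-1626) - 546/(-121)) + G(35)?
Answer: 44918371/12788490 ≈ 3.5124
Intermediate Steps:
G(j) = 1/(-5 + 2*j)
(1651/(-1626) - 546/(-121)) + G(35) = (1651/(-1626) - 546/(-121)) + 1/(-5 + 2*35) = (1651*(-1/1626) - 546*(-1/121)) + 1/(-5 + 70) = (-1651/1626 + 546/121) + 1/65 = 688025/196746 + 1/65 = 44918371/12788490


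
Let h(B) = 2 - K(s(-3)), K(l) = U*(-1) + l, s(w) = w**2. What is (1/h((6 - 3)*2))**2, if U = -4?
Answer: 1/121 ≈ 0.0082645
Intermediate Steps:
K(l) = 4 + l (K(l) = -4*(-1) + l = 4 + l)
h(B) = -11 (h(B) = 2 - (4 + (-3)**2) = 2 - (4 + 9) = 2 - 1*13 = 2 - 13 = -11)
(1/h((6 - 3)*2))**2 = (1/(-11))**2 = (-1/11)**2 = 1/121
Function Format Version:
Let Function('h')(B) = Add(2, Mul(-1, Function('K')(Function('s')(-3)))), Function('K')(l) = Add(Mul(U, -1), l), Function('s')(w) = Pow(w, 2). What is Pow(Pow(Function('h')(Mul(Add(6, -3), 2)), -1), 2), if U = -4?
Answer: Rational(1, 121) ≈ 0.0082645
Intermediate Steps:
Function('K')(l) = Add(4, l) (Function('K')(l) = Add(Mul(-4, -1), l) = Add(4, l))
Function('h')(B) = -11 (Function('h')(B) = Add(2, Mul(-1, Add(4, Pow(-3, 2)))) = Add(2, Mul(-1, Add(4, 9))) = Add(2, Mul(-1, 13)) = Add(2, -13) = -11)
Pow(Pow(Function('h')(Mul(Add(6, -3), 2)), -1), 2) = Pow(Pow(-11, -1), 2) = Pow(Rational(-1, 11), 2) = Rational(1, 121)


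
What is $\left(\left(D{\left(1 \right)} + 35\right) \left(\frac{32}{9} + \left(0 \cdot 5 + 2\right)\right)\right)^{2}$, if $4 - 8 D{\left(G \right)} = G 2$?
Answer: $\frac{1380625}{36} \approx 38351.0$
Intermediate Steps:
$D{\left(G \right)} = \frac{1}{2} - \frac{G}{4}$ ($D{\left(G \right)} = \frac{1}{2} - \frac{G 2}{8} = \frac{1}{2} - \frac{2 G}{8} = \frac{1}{2} - \frac{G}{4}$)
$\left(\left(D{\left(1 \right)} + 35\right) \left(\frac{32}{9} + \left(0 \cdot 5 + 2\right)\right)\right)^{2} = \left(\left(\left(\frac{1}{2} - \frac{1}{4}\right) + 35\right) \left(\frac{32}{9} + \left(0 \cdot 5 + 2\right)\right)\right)^{2} = \left(\left(\left(\frac{1}{2} - \frac{1}{4}\right) + 35\right) \left(32 \cdot \frac{1}{9} + \left(0 + 2\right)\right)\right)^{2} = \left(\left(\frac{1}{4} + 35\right) \left(\frac{32}{9} + 2\right)\right)^{2} = \left(\frac{141}{4} \cdot \frac{50}{9}\right)^{2} = \left(\frac{1175}{6}\right)^{2} = \frac{1380625}{36}$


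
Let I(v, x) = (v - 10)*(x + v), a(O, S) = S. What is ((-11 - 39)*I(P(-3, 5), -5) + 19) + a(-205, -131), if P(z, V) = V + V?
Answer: -112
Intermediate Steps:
P(z, V) = 2*V
I(v, x) = (-10 + v)*(v + x)
((-11 - 39)*I(P(-3, 5), -5) + 19) + a(-205, -131) = ((-11 - 39)*((2*5)**2 - 20*5 - 10*(-5) + (2*5)*(-5)) + 19) - 131 = (-50*(10**2 - 10*10 + 50 + 10*(-5)) + 19) - 131 = (-50*(100 - 100 + 50 - 50) + 19) - 131 = (-50*0 + 19) - 131 = (0 + 19) - 131 = 19 - 131 = -112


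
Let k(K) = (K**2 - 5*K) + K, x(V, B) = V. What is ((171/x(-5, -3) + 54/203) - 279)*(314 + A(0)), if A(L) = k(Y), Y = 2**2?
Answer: -99735192/1015 ≈ -98261.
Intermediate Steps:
Y = 4
k(K) = K**2 - 4*K
A(L) = 0 (A(L) = 4*(-4 + 4) = 4*0 = 0)
((171/x(-5, -3) + 54/203) - 279)*(314 + A(0)) = ((171/(-5) + 54/203) - 279)*(314 + 0) = ((171*(-1/5) + 54*(1/203)) - 279)*314 = ((-171/5 + 54/203) - 279)*314 = (-34443/1015 - 279)*314 = -317628/1015*314 = -99735192/1015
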